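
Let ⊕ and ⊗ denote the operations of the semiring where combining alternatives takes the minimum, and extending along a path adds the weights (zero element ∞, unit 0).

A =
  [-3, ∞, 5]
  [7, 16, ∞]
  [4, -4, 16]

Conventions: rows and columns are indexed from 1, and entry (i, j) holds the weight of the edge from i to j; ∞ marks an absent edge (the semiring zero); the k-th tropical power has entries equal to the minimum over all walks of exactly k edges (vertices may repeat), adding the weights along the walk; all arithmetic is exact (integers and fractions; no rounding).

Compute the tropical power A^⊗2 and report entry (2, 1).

A^⊗2:
  [-6, 1, 2]
  [4, 32, 12]
  [1, 12, 9]
Key observation: the optimum is the walk 2->1->1, with weight 7 + (-3) = 4.
Optimal value attained by: walk 2->1->1.
Answer: (A^⊗2)[2][1] = 4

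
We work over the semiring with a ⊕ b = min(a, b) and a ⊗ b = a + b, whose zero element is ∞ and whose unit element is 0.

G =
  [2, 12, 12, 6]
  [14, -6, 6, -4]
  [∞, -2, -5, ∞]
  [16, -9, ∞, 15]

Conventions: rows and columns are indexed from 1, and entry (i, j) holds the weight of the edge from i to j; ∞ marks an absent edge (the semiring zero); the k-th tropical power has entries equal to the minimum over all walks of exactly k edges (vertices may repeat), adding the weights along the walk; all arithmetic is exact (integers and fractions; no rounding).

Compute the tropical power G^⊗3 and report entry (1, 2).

G^⊗2:
  [4, -3, 7, 8]
  [8, -13, 0, -10]
  [12, -8, -10, -6]
  [5, -15, -3, -13]
G^⊗3:
  [6, -9, 2, -7]
  [1, -19, -7, -17]
  [6, -15, -15, -12]
  [-1, -22, -9, -19]
Key observation: the optimum is the walk 1->4->2->2, with weight 6 + (-9) + (-6) = -9.
Optimal value attained by: walk 1->4->2->2.
Answer: (G^⊗3)[1][2] = -9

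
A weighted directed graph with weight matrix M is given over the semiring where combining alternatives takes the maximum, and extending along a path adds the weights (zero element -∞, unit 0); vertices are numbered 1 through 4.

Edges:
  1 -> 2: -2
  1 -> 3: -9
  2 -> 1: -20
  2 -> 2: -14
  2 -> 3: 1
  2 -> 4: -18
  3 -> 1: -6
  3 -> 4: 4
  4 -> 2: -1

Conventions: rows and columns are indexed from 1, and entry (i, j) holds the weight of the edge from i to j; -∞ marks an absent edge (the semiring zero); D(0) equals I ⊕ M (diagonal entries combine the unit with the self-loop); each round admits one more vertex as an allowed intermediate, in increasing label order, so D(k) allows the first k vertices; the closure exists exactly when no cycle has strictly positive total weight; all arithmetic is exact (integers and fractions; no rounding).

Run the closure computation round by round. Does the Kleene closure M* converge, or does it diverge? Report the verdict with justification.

D(0):
  [0, -2, -9, -∞]
  [-20, 0, 1, -18]
  [-6, -∞, 0, 4]
  [-∞, -1, -∞, 0]
D(1):
  [0, -2, -9, -∞]
  [-20, 0, 1, -18]
  [-6, -8, 0, 4]
  [-∞, -1, -∞, 0]
D(2):
  [0, -2, -1, -20]
  [-20, 0, 1, -18]
  [-6, -8, 0, 4]
  [-21, -1, 0, 0]
Detection: at round 3, diagonal entry (4, 4) turns strictly positive.
Key observation: the cycle 4->2->3->4 has total weight (-1) + 1 + 4, which is strictly positive.
Answer: DIVERGES — positive cycle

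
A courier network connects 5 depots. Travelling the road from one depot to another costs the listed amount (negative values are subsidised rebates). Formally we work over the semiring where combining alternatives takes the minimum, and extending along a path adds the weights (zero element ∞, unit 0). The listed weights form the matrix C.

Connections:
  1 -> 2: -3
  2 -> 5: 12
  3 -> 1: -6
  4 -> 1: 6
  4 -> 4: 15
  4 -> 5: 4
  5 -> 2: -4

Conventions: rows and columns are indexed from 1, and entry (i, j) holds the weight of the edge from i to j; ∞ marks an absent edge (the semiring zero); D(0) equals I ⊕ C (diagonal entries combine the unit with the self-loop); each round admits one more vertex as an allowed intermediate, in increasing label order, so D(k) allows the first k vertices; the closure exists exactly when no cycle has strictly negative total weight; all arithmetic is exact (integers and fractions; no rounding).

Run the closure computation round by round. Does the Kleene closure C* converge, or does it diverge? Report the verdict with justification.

D(0):
  [0, -3, ∞, ∞, ∞]
  [∞, 0, ∞, ∞, 12]
  [-6, ∞, 0, ∞, ∞]
  [6, ∞, ∞, 0, 4]
  [∞, -4, ∞, ∞, 0]
D(1):
  [0, -3, ∞, ∞, ∞]
  [∞, 0, ∞, ∞, 12]
  [-6, -9, 0, ∞, ∞]
  [6, 3, ∞, 0, 4]
  [∞, -4, ∞, ∞, 0]
D(2):
  [0, -3, ∞, ∞, 9]
  [∞, 0, ∞, ∞, 12]
  [-6, -9, 0, ∞, 3]
  [6, 3, ∞, 0, 4]
  [∞, -4, ∞, ∞, 0]
D(3):
  [0, -3, ∞, ∞, 9]
  [∞, 0, ∞, ∞, 12]
  [-6, -9, 0, ∞, 3]
  [6, 3, ∞, 0, 4]
  [∞, -4, ∞, ∞, 0]
D(4):
  [0, -3, ∞, ∞, 9]
  [∞, 0, ∞, ∞, 12]
  [-6, -9, 0, ∞, 3]
  [6, 3, ∞, 0, 4]
  [∞, -4, ∞, ∞, 0]
D(5):
  [0, -3, ∞, ∞, 9]
  [∞, 0, ∞, ∞, 12]
  [-6, -9, 0, ∞, 3]
  [6, 0, ∞, 0, 4]
  [∞, -4, ∞, ∞, 0]
Key observation: every diagonal entry stays at the unit through all rounds, so no improving cycle exists.
Answer: CONVERGES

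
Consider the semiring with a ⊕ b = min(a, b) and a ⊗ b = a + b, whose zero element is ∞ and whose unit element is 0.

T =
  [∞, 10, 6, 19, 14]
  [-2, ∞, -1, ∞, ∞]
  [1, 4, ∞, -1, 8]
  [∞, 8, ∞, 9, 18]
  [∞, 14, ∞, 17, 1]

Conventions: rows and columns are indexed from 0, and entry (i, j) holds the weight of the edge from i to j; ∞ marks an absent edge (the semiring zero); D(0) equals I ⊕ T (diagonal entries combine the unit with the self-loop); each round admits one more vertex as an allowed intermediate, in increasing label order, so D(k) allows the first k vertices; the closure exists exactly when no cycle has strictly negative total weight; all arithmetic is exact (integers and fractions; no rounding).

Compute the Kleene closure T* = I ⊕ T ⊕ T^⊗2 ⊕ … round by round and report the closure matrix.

D(0):
  [0, 10, 6, 19, 14]
  [-2, 0, -1, ∞, ∞]
  [1, 4, 0, -1, 8]
  [∞, 8, ∞, 0, 18]
  [∞, 14, ∞, 17, 0]
D(1):
  [0, 10, 6, 19, 14]
  [-2, 0, -1, 17, 12]
  [1, 4, 0, -1, 8]
  [∞, 8, ∞, 0, 18]
  [∞, 14, ∞, 17, 0]
D(2):
  [0, 10, 6, 19, 14]
  [-2, 0, -1, 17, 12]
  [1, 4, 0, -1, 8]
  [6, 8, 7, 0, 18]
  [12, 14, 13, 17, 0]
D(3):
  [0, 10, 6, 5, 14]
  [-2, 0, -1, -2, 7]
  [1, 4, 0, -1, 8]
  [6, 8, 7, 0, 15]
  [12, 14, 13, 12, 0]
D(4):
  [0, 10, 6, 5, 14]
  [-2, 0, -1, -2, 7]
  [1, 4, 0, -1, 8]
  [6, 8, 7, 0, 15]
  [12, 14, 13, 12, 0]
D(5):
  [0, 10, 6, 5, 14]
  [-2, 0, -1, -2, 7]
  [1, 4, 0, -1, 8]
  [6, 8, 7, 0, 15]
  [12, 14, 13, 12, 0]
Answer: T* = [[0, 10, 6, 5, 14], [-2, 0, -1, -2, 7], [1, 4, 0, -1, 8], [6, 8, 7, 0, 15], [12, 14, 13, 12, 0]]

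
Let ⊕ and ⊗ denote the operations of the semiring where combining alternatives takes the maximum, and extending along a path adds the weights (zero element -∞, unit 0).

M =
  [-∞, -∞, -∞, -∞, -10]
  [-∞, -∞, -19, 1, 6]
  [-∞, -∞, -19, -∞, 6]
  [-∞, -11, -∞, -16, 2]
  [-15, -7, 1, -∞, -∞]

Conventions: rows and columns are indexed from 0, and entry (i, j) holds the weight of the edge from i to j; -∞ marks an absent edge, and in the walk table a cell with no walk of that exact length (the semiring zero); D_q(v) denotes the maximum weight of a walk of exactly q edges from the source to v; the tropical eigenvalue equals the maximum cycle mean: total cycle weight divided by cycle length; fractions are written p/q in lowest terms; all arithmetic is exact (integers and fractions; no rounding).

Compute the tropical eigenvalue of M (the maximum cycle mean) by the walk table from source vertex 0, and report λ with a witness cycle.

q=0: [0, -∞, -∞, -∞, -∞]
q=1: [-∞, -∞, -∞, -∞, -10]
q=2: [-25, -17, -9, -∞, -∞]
q=3: [-∞, -∞, -28, -16, -3]
q=4: [-18, -10, -2, -32, -14]
q=5: [-29, -21, -13, -9, 4]
Optimal cycle mean attained by: cycle 2->4->2, total 6 + 1, length 2.
Answer: λ = 7/2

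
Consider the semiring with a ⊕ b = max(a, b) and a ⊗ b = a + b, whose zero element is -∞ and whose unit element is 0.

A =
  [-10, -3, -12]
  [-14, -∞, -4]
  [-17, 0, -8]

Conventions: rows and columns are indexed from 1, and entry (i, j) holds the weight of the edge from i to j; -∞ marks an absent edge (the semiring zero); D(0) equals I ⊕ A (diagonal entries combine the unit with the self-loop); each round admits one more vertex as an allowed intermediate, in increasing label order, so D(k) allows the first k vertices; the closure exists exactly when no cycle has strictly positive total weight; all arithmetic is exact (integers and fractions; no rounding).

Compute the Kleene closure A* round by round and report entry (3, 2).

D(0):
  [0, -3, -12]
  [-14, 0, -4]
  [-17, 0, 0]
D(1):
  [0, -3, -12]
  [-14, 0, -4]
  [-17, 0, 0]
D(2):
  [0, -3, -7]
  [-14, 0, -4]
  [-14, 0, 0]
D(3):
  [0, -3, -7]
  [-14, 0, -4]
  [-14, 0, 0]
Answer: A*[3][2] = 0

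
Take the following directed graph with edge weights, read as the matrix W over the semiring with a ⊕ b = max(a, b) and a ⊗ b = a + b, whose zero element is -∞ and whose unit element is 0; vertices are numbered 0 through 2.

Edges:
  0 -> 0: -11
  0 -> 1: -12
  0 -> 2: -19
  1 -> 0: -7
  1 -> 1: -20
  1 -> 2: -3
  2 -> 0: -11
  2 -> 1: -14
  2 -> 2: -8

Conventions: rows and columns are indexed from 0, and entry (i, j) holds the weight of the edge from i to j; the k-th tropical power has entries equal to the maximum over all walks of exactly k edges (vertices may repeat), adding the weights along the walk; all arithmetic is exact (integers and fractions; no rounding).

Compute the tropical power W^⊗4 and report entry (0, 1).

W^⊗2:
  [-19, -23, -15]
  [-14, -17, -11]
  [-19, -22, -16]
W^⊗3:
  [-26, -29, -23]
  [-22, -25, -19]
  [-27, -30, -24]
W^⊗4:
  [-34, -37, -31]
  [-30, -33, -27]
  [-35, -38, -32]
Key observation: the optimum is the walk 0->1->2->2->1, with weight (-12) + (-3) + (-8) + (-14) = -37.
Optimal value attained by: walk 0->1->2->2->1.
Answer: (W^⊗4)[0][1] = -37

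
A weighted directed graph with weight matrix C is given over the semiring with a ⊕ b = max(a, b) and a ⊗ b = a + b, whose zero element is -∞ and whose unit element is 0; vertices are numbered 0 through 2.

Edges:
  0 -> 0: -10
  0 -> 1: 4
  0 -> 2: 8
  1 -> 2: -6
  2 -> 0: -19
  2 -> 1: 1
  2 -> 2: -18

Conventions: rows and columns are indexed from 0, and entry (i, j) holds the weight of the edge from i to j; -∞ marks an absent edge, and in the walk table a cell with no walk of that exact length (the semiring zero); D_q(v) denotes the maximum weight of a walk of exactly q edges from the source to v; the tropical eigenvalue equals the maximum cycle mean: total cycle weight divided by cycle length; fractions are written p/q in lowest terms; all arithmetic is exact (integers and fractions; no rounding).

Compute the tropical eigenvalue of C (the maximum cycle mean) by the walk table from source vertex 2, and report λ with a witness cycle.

q=0: [-∞, -∞, 0]
q=1: [-19, 1, -18]
q=2: [-29, -15, -5]
q=3: [-24, -4, -21]
Optimal cycle mean attained by: cycle 1->2->1, total (-6) + 1, length 2.
Answer: λ = -5/2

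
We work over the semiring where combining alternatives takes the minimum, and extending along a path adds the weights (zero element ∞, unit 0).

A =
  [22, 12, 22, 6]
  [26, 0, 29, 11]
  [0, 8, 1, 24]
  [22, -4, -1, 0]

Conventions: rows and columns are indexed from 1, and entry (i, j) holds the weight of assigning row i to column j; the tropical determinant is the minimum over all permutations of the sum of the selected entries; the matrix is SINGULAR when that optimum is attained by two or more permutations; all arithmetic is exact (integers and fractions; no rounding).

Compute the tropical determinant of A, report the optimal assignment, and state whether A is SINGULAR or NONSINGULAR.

σ = (1, 2, 3, 4): 22 + 0 + 1 + 0 = 23
σ = (1, 2, 4, 3): 22 + 0 + 24 + (-1) = 45
σ = (1, 3, 2, 4): 22 + 29 + 8 + 0 = 59
σ = (1, 3, 4, 2): 22 + 29 + 24 + (-4) = 71
σ = (1, 4, 2, 3): 22 + 11 + 8 + (-1) = 40
σ = (1, 4, 3, 2): 22 + 11 + 1 + (-4) = 30
σ = (2, 1, 3, 4): 12 + 26 + 1 + 0 = 39
σ = (2, 1, 4, 3): 12 + 26 + 24 + (-1) = 61
σ = (2, 3, 1, 4): 12 + 29 + 0 + 0 = 41
σ = (2, 3, 4, 1): 12 + 29 + 24 + 22 = 87
σ = (2, 4, 1, 3): 12 + 11 + 0 + (-1) = 22
σ = (2, 4, 3, 1): 12 + 11 + 1 + 22 = 46
σ = (3, 1, 2, 4): 22 + 26 + 8 + 0 = 56
σ = (3, 1, 4, 2): 22 + 26 + 24 + (-4) = 68
σ = (3, 2, 1, 4): 22 + 0 + 0 + 0 = 22
σ = (3, 2, 4, 1): 22 + 0 + 24 + 22 = 68
σ = (3, 4, 1, 2): 22 + 11 + 0 + (-4) = 29
σ = (3, 4, 2, 1): 22 + 11 + 8 + 22 = 63
σ = (4, 1, 2, 3): 6 + 26 + 8 + (-1) = 39
σ = (4, 1, 3, 2): 6 + 26 + 1 + (-4) = 29
σ = (4, 2, 1, 3): 6 + 0 + 0 + (-1) = 5
σ = (4, 2, 3, 1): 6 + 0 + 1 + 22 = 29
σ = (4, 3, 1, 2): 6 + 29 + 0 + (-4) = 31
σ = (4, 3, 2, 1): 6 + 29 + 8 + 22 = 65
Optimal value attained by: σ = (4, 2, 1, 3).
Answer: det⊕(A) = 5; verdict: NONSINGULAR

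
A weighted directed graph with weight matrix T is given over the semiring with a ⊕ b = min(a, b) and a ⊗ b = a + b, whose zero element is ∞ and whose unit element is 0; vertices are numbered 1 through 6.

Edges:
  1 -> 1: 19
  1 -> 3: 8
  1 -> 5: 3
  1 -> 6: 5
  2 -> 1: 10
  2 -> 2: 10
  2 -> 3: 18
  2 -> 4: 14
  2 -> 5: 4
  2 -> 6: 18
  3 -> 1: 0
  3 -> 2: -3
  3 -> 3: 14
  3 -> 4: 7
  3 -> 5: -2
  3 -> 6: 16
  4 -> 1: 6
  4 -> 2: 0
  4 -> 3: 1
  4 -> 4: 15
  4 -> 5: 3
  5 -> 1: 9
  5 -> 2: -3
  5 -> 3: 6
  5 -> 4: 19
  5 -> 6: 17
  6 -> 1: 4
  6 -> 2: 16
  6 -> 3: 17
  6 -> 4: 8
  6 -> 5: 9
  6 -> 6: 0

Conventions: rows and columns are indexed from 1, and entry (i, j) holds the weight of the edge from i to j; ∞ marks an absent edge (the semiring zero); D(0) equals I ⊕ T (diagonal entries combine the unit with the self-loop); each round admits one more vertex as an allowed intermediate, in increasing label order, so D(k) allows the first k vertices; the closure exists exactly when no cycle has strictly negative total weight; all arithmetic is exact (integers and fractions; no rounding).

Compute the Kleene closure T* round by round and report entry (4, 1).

D(0):
  [0, ∞, 8, ∞, 3, 5]
  [10, 0, 18, 14, 4, 18]
  [0, -3, 0, 7, -2, 16]
  [6, 0, 1, 0, 3, ∞]
  [9, -3, 6, 19, 0, 17]
  [4, 16, 17, 8, 9, 0]
D(1):
  [0, ∞, 8, ∞, 3, 5]
  [10, 0, 18, 14, 4, 15]
  [0, -3, 0, 7, -2, 5]
  [6, 0, 1, 0, 3, 11]
  [9, -3, 6, 19, 0, 14]
  [4, 16, 12, 8, 7, 0]
D(2):
  [0, ∞, 8, ∞, 3, 5]
  [10, 0, 18, 14, 4, 15]
  [0, -3, 0, 7, -2, 5]
  [6, 0, 1, 0, 3, 11]
  [7, -3, 6, 11, 0, 12]
  [4, 16, 12, 8, 7, 0]
D(3):
  [0, 5, 8, 15, 3, 5]
  [10, 0, 18, 14, 4, 15]
  [0, -3, 0, 7, -2, 5]
  [1, -2, 1, 0, -1, 6]
  [6, -3, 6, 11, 0, 11]
  [4, 9, 12, 8, 7, 0]
D(4):
  [0, 5, 8, 15, 3, 5]
  [10, 0, 15, 14, 4, 15]
  [0, -3, 0, 7, -2, 5]
  [1, -2, 1, 0, -1, 6]
  [6, -3, 6, 11, 0, 11]
  [4, 6, 9, 8, 7, 0]
D(5):
  [0, 0, 8, 14, 3, 5]
  [10, 0, 10, 14, 4, 15]
  [0, -5, 0, 7, -2, 5]
  [1, -4, 1, 0, -1, 6]
  [6, -3, 6, 11, 0, 11]
  [4, 4, 9, 8, 7, 0]
D(6):
  [0, 0, 8, 13, 3, 5]
  [10, 0, 10, 14, 4, 15]
  [0, -5, 0, 7, -2, 5]
  [1, -4, 1, 0, -1, 6]
  [6, -3, 6, 11, 0, 11]
  [4, 4, 9, 8, 7, 0]
Answer: T*[4][1] = 1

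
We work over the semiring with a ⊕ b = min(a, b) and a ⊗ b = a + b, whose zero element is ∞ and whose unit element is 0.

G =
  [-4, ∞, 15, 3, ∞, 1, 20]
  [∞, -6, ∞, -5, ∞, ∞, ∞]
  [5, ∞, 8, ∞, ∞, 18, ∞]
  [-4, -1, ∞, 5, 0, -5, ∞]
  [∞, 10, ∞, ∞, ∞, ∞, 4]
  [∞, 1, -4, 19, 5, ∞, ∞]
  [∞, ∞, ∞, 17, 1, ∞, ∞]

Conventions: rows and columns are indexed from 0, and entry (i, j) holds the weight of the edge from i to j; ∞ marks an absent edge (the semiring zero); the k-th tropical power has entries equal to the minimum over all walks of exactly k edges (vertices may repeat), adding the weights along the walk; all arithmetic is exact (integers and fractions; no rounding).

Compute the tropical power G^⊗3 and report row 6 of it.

G^⊗2:
  [-8, 2, -3, -1, 3, -3, 16]
  [-9, -12, ∞, -11, -5, -10, ∞]
  [1, 19, 14, 8, 23, 6, 25]
  [-8, -7, -9, -6, 0, -3, 4]
  [∞, 4, ∞, 5, 5, ∞, ∞]
  [1, -5, 4, -4, 19, 14, 9]
  [13, 11, ∞, 22, 17, 12, 5]
G^⊗3:
  [-12, -4, -7, -5, -1, -7, 7]
  [-15, -18, -14, -17, -11, -16, -1]
  [-3, 7, 2, 4, 8, 2, 21]
  [-12, -13, -7, -12, -6, -11, 4]
  [1, -2, ∞, -1, 5, 0, 9]
  [-8, -11, 10, -10, -4, -9, 21]
  [9, 5, 8, 6, 6, 14, 21]
Answer: row 6 of G^⊗3 = [9, 5, 8, 6, 6, 14, 21]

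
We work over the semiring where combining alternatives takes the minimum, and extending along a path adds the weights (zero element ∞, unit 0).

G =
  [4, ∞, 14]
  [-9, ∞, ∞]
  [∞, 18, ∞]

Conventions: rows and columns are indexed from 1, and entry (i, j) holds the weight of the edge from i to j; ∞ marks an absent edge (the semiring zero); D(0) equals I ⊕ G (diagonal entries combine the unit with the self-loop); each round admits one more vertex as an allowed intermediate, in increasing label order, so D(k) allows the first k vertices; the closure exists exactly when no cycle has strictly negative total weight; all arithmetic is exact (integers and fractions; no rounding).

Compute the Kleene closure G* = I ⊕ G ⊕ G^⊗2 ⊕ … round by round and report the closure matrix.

D(0):
  [0, ∞, 14]
  [-9, 0, ∞]
  [∞, 18, 0]
D(1):
  [0, ∞, 14]
  [-9, 0, 5]
  [∞, 18, 0]
D(2):
  [0, ∞, 14]
  [-9, 0, 5]
  [9, 18, 0]
D(3):
  [0, 32, 14]
  [-9, 0, 5]
  [9, 18, 0]
Answer: G* = [[0, 32, 14], [-9, 0, 5], [9, 18, 0]]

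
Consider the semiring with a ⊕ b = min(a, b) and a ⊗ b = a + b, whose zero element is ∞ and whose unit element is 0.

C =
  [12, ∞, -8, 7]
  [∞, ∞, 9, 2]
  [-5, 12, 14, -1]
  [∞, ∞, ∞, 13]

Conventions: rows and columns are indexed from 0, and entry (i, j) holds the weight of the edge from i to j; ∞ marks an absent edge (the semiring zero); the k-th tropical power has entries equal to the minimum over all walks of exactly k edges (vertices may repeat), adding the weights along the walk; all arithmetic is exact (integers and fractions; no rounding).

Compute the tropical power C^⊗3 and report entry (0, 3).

C^⊗2:
  [-13, 4, 4, -9]
  [4, 21, 23, 8]
  [7, 26, -13, 2]
  [∞, ∞, ∞, 26]
C^⊗3:
  [-1, 16, -21, -6]
  [16, 35, -4, 11]
  [-18, -1, -1, -14]
  [∞, ∞, ∞, 39]
Key observation: the optimum is the walk 0->2->0->3, with weight (-8) + (-5) + 7 = -6.
Optimal value attained by: walk 0->2->0->3.
Answer: (C^⊗3)[0][3] = -6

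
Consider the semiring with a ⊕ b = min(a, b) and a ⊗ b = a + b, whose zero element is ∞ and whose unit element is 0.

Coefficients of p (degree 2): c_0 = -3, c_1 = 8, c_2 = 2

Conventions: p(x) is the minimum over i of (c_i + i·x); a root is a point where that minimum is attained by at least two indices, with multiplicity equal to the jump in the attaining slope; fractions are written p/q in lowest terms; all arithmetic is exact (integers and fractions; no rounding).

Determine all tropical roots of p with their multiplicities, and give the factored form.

hull edge (i=0, c=-3) to (i=2, c=2): slope 5/2, span 2
Factored form: p(x) = 2 ⊗ (x ⊕ (-5/2)) ⊗ (x ⊕ (-5/2))
Answer: roots = -5/2 (mult 2)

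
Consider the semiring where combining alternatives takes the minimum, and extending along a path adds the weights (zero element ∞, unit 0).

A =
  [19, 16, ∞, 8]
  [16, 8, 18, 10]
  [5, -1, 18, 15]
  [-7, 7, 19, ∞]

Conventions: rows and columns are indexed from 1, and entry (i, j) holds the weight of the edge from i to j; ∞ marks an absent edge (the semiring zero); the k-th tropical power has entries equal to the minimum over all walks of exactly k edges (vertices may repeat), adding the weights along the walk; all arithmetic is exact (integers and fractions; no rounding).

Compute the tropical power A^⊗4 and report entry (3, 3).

A^⊗2:
  [1, 15, 27, 26]
  [3, 16, 26, 18]
  [8, 7, 17, 9]
  [12, 9, 25, 1]
A^⊗3:
  [19, 17, 33, 9]
  [11, 19, 34, 11]
  [2, 15, 25, 16]
  [-6, 8, 20, 19]
A^⊗4:
  [2, 16, 28, 27]
  [4, 18, 30, 19]
  [9, 18, 33, 10]
  [12, 10, 26, 2]
Key observation: the optimum is the walk 3->2->2->2->3, with weight (-1) + 8 + 8 + 18 = 33.
Optimal value attained by: walk 3->2->2->2->3.
Answer: (A^⊗4)[3][3] = 33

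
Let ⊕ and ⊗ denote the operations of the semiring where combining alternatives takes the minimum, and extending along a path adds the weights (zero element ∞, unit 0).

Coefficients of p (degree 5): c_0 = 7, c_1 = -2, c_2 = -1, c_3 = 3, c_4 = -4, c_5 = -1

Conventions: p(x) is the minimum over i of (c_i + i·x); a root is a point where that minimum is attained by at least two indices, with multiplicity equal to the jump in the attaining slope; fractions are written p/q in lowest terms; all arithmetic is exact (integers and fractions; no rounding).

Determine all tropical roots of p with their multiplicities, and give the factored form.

hull edge (i=0, c=7) to (i=1, c=-2): slope -9, span 1
hull edge (i=1, c=-2) to (i=4, c=-4): slope -2/3, span 3
hull edge (i=4, c=-4) to (i=5, c=-1): slope 3, span 1
Factored form: p(x) = -1 ⊗ (x ⊕ (-3)) ⊗ (x ⊕ 2/3) ⊗ (x ⊕ 2/3) ⊗ (x ⊕ 2/3) ⊗ (x ⊕ 9)
Answer: roots = -3 (mult 1), 2/3 (mult 3), 9 (mult 1)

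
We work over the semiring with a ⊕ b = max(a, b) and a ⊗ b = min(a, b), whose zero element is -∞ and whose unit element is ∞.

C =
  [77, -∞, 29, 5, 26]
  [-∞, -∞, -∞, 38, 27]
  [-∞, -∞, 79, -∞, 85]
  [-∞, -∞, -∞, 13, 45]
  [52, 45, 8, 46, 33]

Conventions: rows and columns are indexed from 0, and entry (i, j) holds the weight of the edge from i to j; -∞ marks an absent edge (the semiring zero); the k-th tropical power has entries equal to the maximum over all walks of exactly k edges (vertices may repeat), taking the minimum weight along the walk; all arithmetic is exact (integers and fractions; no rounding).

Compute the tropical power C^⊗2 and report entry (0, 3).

C^⊗2:
  [77, 26, 29, 26, 29]
  [27, 27, 8, 27, 38]
  [52, 45, 79, 46, 79]
  [45, 45, 8, 45, 33]
  [52, 33, 29, 38, 45]
Key observation: the optimum is the walk 0->4->3, with weight 26 min 46 = 26.
Optimal value attained by: walk 0->4->3.
Answer: (C^⊗2)[0][3] = 26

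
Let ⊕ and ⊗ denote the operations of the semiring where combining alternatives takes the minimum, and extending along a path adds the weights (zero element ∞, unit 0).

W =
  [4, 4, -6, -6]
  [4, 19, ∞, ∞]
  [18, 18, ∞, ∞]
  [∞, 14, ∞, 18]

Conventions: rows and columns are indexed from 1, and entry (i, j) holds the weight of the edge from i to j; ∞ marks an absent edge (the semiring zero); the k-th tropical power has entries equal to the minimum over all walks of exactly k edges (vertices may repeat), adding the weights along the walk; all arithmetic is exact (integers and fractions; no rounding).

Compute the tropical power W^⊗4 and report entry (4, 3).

W^⊗2:
  [8, 8, -2, -2]
  [8, 8, -2, -2]
  [22, 22, 12, 12]
  [18, 32, ∞, 36]
W^⊗3:
  [12, 12, 2, 2]
  [12, 12, 2, 2]
  [26, 26, 16, 16]
  [22, 22, 12, 12]
W^⊗4:
  [16, 16, 6, 6]
  [16, 16, 6, 6]
  [30, 30, 20, 20]
  [26, 26, 16, 16]
Key observation: the optimum is the walk 4->2->1->1->3, with weight 14 + 4 + 4 + (-6) = 16.
Optimal value attained by: walk 4->2->1->1->3.
Answer: (W^⊗4)[4][3] = 16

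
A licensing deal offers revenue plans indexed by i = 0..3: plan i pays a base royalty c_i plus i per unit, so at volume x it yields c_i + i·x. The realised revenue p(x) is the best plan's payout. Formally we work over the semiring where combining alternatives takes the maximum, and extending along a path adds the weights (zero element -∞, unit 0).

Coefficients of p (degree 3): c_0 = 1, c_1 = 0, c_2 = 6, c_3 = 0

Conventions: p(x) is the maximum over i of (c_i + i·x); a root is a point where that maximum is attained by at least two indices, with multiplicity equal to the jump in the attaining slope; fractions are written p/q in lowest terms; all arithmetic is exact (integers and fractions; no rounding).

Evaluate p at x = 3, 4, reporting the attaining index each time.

p(3) = max(1+0·3=1, 0+1·3=3, 6+2·3=12, 0+3·3=9) = 12 (attained by i=2)
p(4) = max(1+0·4=1, 0+1·4=4, 6+2·4=14, 0+3·4=12) = 14 (attained by i=2)
Answer: p(3) = 12; p(4) = 14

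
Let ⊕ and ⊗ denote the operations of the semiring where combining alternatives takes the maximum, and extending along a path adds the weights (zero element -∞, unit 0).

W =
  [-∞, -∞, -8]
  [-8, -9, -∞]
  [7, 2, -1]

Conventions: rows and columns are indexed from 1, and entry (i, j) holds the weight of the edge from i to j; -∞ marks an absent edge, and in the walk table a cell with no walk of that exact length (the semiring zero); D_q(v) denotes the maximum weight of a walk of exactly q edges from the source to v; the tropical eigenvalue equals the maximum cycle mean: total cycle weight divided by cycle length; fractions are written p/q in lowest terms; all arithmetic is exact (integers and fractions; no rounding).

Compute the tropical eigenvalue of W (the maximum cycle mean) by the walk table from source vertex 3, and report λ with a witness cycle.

q=0: [-∞, -∞, 0]
q=1: [7, 2, -1]
q=2: [6, 1, -1]
q=3: [6, 1, -2]
Optimal cycle mean attained by: cycle 1->3->1, total (-8) + 7, length 2.
Answer: λ = -1/2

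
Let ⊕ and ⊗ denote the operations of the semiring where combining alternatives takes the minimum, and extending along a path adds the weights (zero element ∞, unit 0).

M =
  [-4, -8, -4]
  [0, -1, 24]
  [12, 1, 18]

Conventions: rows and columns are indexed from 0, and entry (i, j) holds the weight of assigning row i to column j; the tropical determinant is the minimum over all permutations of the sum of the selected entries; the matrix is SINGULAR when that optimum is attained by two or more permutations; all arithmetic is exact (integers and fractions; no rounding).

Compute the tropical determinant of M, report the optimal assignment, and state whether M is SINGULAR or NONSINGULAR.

σ = (0, 1, 2): (-4) + (-1) + 18 = 13
σ = (0, 2, 1): (-4) + 24 + 1 = 21
σ = (1, 0, 2): (-8) + 0 + 18 = 10
σ = (1, 2, 0): (-8) + 24 + 12 = 28
σ = (2, 0, 1): (-4) + 0 + 1 = -3
σ = (2, 1, 0): (-4) + (-1) + 12 = 7
Optimal value attained by: σ = (2, 0, 1).
Answer: det⊕(M) = -3; verdict: NONSINGULAR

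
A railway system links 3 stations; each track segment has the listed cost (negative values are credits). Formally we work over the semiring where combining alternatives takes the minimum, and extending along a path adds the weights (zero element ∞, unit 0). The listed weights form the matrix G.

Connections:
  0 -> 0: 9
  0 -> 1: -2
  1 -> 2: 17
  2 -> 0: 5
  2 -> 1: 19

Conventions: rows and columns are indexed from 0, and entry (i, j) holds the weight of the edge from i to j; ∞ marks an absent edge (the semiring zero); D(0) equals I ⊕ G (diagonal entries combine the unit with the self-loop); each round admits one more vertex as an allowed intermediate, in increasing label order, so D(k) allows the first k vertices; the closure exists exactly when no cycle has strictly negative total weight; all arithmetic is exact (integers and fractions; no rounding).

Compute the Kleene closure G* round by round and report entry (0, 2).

D(0):
  [0, -2, ∞]
  [∞, 0, 17]
  [5, 19, 0]
D(1):
  [0, -2, ∞]
  [∞, 0, 17]
  [5, 3, 0]
D(2):
  [0, -2, 15]
  [∞, 0, 17]
  [5, 3, 0]
D(3):
  [0, -2, 15]
  [22, 0, 17]
  [5, 3, 0]
Answer: G*[0][2] = 15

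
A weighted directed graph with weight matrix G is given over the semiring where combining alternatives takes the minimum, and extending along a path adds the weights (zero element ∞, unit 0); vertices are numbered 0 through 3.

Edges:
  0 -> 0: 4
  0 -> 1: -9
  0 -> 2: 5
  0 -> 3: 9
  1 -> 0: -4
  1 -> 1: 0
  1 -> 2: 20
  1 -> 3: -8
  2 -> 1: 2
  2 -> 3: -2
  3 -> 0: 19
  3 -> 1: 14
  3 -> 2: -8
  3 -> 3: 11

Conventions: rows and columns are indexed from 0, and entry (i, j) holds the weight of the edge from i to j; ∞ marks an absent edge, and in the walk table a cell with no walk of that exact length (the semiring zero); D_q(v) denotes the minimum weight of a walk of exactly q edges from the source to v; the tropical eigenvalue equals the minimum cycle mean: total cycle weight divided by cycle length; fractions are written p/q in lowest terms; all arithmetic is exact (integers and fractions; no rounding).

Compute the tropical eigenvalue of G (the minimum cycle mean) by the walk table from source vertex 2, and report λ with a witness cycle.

q=0: [∞, ∞, 0, ∞]
q=1: [∞, 2, ∞, -2]
q=2: [-2, 2, -10, -6]
q=3: [-2, -11, -14, -12]
q=4: [-15, -12, -20, -19]
Optimal cycle mean attained by: cycle 0->1->0, total (-9) + (-4), length 2.
Answer: λ = -13/2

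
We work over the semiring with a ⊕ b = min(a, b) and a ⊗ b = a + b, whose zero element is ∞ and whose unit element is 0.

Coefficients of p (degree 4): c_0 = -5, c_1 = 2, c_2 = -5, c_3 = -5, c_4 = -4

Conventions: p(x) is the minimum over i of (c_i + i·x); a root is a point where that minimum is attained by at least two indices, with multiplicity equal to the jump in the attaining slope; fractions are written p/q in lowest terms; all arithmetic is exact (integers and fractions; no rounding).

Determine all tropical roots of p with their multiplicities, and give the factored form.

hull edge (i=0, c=-5) to (i=3, c=-5): slope 0, span 3
hull edge (i=3, c=-5) to (i=4, c=-4): slope 1, span 1
Factored form: p(x) = -4 ⊗ (x ⊕ (-1)) ⊗ (x ⊕ 0) ⊗ (x ⊕ 0) ⊗ (x ⊕ 0)
Answer: roots = -1 (mult 1), 0 (mult 3)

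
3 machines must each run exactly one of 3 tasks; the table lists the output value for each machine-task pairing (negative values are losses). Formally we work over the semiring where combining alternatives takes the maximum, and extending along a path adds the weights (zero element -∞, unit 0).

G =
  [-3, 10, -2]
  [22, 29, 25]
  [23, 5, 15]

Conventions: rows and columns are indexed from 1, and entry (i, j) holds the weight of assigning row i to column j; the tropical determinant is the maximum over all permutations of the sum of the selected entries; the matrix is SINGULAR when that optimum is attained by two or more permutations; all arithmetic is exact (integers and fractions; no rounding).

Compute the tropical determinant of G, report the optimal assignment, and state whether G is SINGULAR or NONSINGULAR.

σ = (1, 2, 3): (-3) + 29 + 15 = 41
σ = (1, 3, 2): (-3) + 25 + 5 = 27
σ = (2, 1, 3): 10 + 22 + 15 = 47
σ = (2, 3, 1): 10 + 25 + 23 = 58
σ = (3, 1, 2): (-2) + 22 + 5 = 25
σ = (3, 2, 1): (-2) + 29 + 23 = 50
Optimal value attained by: σ = (2, 3, 1).
Answer: det⊕(G) = 58; verdict: NONSINGULAR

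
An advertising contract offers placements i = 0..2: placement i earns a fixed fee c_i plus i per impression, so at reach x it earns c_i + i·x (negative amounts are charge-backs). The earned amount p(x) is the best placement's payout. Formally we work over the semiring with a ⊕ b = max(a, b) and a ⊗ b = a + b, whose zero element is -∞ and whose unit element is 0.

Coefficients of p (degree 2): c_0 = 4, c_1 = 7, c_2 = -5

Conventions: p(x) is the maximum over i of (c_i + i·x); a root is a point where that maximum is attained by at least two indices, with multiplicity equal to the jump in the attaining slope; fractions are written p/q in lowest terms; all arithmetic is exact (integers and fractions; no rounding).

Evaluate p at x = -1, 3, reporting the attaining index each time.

p(-1) = max(4+0·(-1)=4, 7+1·(-1)=6, -5+2·(-1)=-7) = 6 (attained by i=1)
p(3) = max(4+0·3=4, 7+1·3=10, -5+2·3=1) = 10 (attained by i=1)
Answer: p(-1) = 6; p(3) = 10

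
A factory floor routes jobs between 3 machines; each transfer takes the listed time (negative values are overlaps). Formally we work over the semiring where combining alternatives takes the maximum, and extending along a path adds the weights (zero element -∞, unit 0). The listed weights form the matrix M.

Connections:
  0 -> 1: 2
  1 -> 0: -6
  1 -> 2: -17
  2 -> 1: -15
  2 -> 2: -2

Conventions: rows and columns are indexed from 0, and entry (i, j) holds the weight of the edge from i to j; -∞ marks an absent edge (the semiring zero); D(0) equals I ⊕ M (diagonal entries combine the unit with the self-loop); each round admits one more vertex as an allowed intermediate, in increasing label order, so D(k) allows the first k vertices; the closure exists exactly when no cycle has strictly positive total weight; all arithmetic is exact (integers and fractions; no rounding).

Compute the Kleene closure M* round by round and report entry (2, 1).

D(0):
  [0, 2, -∞]
  [-6, 0, -17]
  [-∞, -15, 0]
D(1):
  [0, 2, -∞]
  [-6, 0, -17]
  [-∞, -15, 0]
D(2):
  [0, 2, -15]
  [-6, 0, -17]
  [-21, -15, 0]
D(3):
  [0, 2, -15]
  [-6, 0, -17]
  [-21, -15, 0]
Answer: M*[2][1] = -15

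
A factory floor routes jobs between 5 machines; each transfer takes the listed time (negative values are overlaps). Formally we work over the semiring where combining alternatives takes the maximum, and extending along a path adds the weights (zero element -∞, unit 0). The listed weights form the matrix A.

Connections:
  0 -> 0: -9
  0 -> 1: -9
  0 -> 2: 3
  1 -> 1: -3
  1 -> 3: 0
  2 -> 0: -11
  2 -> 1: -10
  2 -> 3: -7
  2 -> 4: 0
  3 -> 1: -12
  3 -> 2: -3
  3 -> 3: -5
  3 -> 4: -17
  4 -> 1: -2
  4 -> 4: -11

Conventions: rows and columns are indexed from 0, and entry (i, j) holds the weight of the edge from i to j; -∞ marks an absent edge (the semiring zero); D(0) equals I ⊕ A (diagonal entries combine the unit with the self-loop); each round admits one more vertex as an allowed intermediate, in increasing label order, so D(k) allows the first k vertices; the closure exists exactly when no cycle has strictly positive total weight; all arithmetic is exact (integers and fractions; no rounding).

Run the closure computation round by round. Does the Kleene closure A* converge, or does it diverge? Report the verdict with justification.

D(0):
  [0, -9, 3, -∞, -∞]
  [-∞, 0, -∞, 0, -∞]
  [-11, -10, 0, -7, 0]
  [-∞, -12, -3, 0, -17]
  [-∞, -2, -∞, -∞, 0]
D(1):
  [0, -9, 3, -∞, -∞]
  [-∞, 0, -∞, 0, -∞]
  [-11, -10, 0, -7, 0]
  [-∞, -12, -3, 0, -17]
  [-∞, -2, -∞, -∞, 0]
D(2):
  [0, -9, 3, -9, -∞]
  [-∞, 0, -∞, 0, -∞]
  [-11, -10, 0, -7, 0]
  [-∞, -12, -3, 0, -17]
  [-∞, -2, -∞, -2, 0]
D(3):
  [0, -7, 3, -4, 3]
  [-∞, 0, -∞, 0, -∞]
  [-11, -10, 0, -7, 0]
  [-14, -12, -3, 0, -3]
  [-∞, -2, -∞, -2, 0]
D(4):
  [0, -7, 3, -4, 3]
  [-14, 0, -3, 0, -3]
  [-11, -10, 0, -7, 0]
  [-14, -12, -3, 0, -3]
  [-16, -2, -5, -2, 0]
D(5):
  [0, 1, 3, 1, 3]
  [-14, 0, -3, 0, -3]
  [-11, -2, 0, -2, 0]
  [-14, -5, -3, 0, -3]
  [-16, -2, -5, -2, 0]
Key observation: every diagonal entry stays at the unit through all rounds, so no improving cycle exists.
Answer: CONVERGES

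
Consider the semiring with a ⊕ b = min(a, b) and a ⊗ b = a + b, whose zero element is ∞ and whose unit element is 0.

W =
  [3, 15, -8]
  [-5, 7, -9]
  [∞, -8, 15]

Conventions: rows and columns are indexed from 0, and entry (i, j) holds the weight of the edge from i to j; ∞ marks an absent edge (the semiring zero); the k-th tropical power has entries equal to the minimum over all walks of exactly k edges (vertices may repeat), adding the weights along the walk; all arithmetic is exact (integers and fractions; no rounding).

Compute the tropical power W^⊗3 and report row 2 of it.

W^⊗2:
  [6, -16, -5]
  [-2, -17, -13]
  [-13, -1, -17]
W^⊗3:
  [-21, -13, -25]
  [-22, -21, -26]
  [-10, -25, -21]
Answer: row 2 of W^⊗3 = [-10, -25, -21]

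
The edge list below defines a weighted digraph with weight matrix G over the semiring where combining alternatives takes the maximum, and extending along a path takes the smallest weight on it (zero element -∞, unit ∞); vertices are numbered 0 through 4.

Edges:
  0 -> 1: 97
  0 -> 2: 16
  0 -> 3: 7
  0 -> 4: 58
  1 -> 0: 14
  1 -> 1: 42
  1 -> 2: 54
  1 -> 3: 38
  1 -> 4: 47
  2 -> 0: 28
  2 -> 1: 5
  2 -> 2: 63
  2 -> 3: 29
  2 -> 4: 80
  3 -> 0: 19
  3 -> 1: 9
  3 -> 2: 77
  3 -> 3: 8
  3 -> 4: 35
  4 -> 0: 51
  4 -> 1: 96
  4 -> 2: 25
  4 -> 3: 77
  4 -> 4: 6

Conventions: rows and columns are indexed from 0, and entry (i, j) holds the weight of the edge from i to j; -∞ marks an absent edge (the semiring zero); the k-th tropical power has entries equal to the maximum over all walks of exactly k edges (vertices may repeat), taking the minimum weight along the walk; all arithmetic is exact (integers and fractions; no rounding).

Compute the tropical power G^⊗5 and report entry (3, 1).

G^⊗2:
  [51, 58, 54, 58, 47]
  [47, 47, 54, 47, 54]
  [51, 80, 63, 77, 63]
  [35, 35, 63, 35, 77]
  [25, 51, 77, 38, 51]
G^⊗3:
  [47, 51, 58, 47, 54]
  [51, 54, 54, 54, 54]
  [51, 63, 77, 63, 63]
  [51, 77, 63, 77, 63]
  [51, 51, 63, 51, 77]
G^⊗4:
  [51, 54, 58, 54, 58]
  [51, 54, 54, 54, 54]
  [51, 63, 63, 63, 77]
  [51, 63, 77, 63, 63]
  [51, 77, 63, 77, 63]
G^⊗5:
  [51, 58, 58, 58, 58]
  [51, 54, 54, 54, 54]
  [51, 77, 63, 77, 63]
  [51, 63, 63, 63, 77]
  [51, 63, 77, 63, 63]
Key observation: the optimum is the walk 3->2->2->2->4->1, with weight 77 min 63 min 63 min 80 min 96 = 63.
Optimal value attained by: walk 3->2->2->2->4->1.
Answer: (G^⊗5)[3][1] = 63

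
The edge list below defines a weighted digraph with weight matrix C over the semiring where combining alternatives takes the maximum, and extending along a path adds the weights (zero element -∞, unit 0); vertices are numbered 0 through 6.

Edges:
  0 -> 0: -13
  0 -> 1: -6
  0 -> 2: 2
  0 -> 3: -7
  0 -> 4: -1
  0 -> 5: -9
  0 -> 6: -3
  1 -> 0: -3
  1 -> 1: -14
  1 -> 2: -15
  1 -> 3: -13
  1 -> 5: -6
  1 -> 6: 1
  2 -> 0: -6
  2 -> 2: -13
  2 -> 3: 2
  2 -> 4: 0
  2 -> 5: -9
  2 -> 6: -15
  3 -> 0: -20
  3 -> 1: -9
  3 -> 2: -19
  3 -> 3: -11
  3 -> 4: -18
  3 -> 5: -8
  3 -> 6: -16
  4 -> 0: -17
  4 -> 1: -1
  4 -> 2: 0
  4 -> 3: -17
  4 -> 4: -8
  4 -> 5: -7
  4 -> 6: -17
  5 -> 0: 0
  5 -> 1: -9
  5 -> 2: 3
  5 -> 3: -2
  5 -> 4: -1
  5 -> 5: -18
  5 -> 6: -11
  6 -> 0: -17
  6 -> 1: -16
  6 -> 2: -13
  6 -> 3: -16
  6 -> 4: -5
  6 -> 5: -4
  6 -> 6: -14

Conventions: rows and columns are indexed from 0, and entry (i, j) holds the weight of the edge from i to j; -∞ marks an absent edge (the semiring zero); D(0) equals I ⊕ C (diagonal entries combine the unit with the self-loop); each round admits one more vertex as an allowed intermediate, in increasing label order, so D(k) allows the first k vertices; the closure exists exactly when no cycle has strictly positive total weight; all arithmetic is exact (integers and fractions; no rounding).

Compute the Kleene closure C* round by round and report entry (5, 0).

D(0):
  [0, -6, 2, -7, -1, -9, -3]
  [-3, 0, -15, -13, -∞, -6, 1]
  [-6, -∞, 0, 2, 0, -9, -15]
  [-20, -9, -19, 0, -18, -8, -16]
  [-17, -1, 0, -17, 0, -7, -17]
  [0, -9, 3, -2, -1, 0, -11]
  [-17, -16, -13, -16, -5, -4, 0]
D(1):
  [0, -6, 2, -7, -1, -9, -3]
  [-3, 0, -1, -10, -4, -6, 1]
  [-6, -12, 0, 2, 0, -9, -9]
  [-20, -9, -18, 0, -18, -8, -16]
  [-17, -1, 0, -17, 0, -7, -17]
  [0, -6, 3, -2, -1, 0, -3]
  [-17, -16, -13, -16, -5, -4, 0]
D(2):
  [0, -6, 2, -7, -1, -9, -3]
  [-3, 0, -1, -10, -4, -6, 1]
  [-6, -12, 0, 2, 0, -9, -9]
  [-12, -9, -10, 0, -13, -8, -8]
  [-4, -1, 0, -11, 0, -7, 0]
  [0, -6, 3, -2, -1, 0, -3]
  [-17, -16, -13, -16, -5, -4, 0]
D(3):
  [0, -6, 2, 4, 2, -7, -3]
  [-3, 0, -1, 1, -1, -6, 1]
  [-6, -12, 0, 2, 0, -9, -9]
  [-12, -9, -10, 0, -10, -8, -8]
  [-4, -1, 0, 2, 0, -7, 0]
  [0, -6, 3, 5, 3, 0, -3]
  [-17, -16, -13, -11, -5, -4, 0]
D(4):
  [0, -5, 2, 4, 2, -4, -3]
  [-3, 0, -1, 1, -1, -6, 1]
  [-6, -7, 0, 2, 0, -6, -6]
  [-12, -9, -10, 0, -10, -8, -8]
  [-4, -1, 0, 2, 0, -6, 0]
  [0, -4, 3, 5, 3, 0, -3]
  [-17, -16, -13, -11, -5, -4, 0]
D(5):
  [0, 1, 2, 4, 2, -4, 2]
  [-3, 0, -1, 1, -1, -6, 1]
  [-4, -1, 0, 2, 0, -6, 0]
  [-12, -9, -10, 0, -10, -8, -8]
  [-4, -1, 0, 2, 0, -6, 0]
  [0, 2, 3, 5, 3, 0, 3]
  [-9, -6, -5, -3, -5, -4, 0]
D(6):
  [0, 1, 2, 4, 2, -4, 2]
  [-3, 0, -1, 1, -1, -6, 1]
  [-4, -1, 0, 2, 0, -6, 0]
  [-8, -6, -5, 0, -5, -8, -5]
  [-4, -1, 0, 2, 0, -6, 0]
  [0, 2, 3, 5, 3, 0, 3]
  [-4, -2, -1, 1, -1, -4, 0]
D(7):
  [0, 1, 2, 4, 2, -2, 2]
  [-3, 0, 0, 2, 0, -3, 1]
  [-4, -1, 0, 2, 0, -4, 0]
  [-8, -6, -5, 0, -5, -8, -5]
  [-4, -1, 0, 2, 0, -4, 0]
  [0, 2, 3, 5, 3, 0, 3]
  [-4, -2, -1, 1, -1, -4, 0]
Answer: C*[5][0] = 0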